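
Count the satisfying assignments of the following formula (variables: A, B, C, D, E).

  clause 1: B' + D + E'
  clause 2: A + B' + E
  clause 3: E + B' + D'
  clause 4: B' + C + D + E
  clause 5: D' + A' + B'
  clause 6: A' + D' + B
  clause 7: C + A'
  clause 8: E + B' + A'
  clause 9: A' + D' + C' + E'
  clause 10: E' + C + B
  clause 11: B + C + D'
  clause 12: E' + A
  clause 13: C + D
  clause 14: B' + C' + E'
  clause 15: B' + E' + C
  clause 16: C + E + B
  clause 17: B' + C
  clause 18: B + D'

3

There are 2^5 = 32 truth assignments over (A, B, C, D, E).
Split on B. With B = 1, the clauses containing B are satisfied and B' drops from the rest; 0 of the 2^4 = 16 assignments to the other variables satisfy what remains.
With B = 0, by the same count on the reduced clause set, 3 assignments work.
Total: 0 + 3 = 3.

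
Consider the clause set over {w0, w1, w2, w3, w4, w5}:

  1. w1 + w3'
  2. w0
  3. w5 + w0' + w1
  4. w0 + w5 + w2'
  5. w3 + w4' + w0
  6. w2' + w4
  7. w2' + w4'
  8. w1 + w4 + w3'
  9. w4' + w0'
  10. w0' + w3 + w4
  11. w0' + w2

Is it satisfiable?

Unsatisfiable

(w0) alone gives w0 = 1.
(w4') alone gives w4 = 0.
(w2') alone gives w2 = 0.
Now (w2) is unsatisfied and unit — conflict.
No assignment satisfies every clause.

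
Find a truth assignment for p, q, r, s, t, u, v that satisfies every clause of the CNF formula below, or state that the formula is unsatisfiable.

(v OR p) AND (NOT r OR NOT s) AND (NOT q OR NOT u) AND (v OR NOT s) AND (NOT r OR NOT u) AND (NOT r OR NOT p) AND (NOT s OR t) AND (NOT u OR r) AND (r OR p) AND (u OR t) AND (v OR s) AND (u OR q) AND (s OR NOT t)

Suppose v = true.
Suppose r = false.
From the singleton clause (NOT u), u = false.
From the singleton clause (p), p = true.
From the singleton clause (t), t = true.
From the singleton clause (q), q = true.
From the singleton clause (s), s = true.
This assignment satisfies each clause.

p: true,  q: true,  r: false,  s: true,  t: true,  u: false,  v: true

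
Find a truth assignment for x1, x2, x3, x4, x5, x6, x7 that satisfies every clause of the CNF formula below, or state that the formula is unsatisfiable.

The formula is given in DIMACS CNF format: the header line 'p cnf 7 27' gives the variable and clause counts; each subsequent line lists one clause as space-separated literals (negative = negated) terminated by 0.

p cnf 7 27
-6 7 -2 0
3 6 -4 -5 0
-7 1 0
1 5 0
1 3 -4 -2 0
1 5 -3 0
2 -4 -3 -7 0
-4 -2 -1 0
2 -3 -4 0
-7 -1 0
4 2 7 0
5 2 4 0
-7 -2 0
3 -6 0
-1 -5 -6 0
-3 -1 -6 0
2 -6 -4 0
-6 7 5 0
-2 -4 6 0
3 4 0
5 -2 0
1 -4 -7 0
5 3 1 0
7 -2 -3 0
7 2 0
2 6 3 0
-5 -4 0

Try x7 = False.
(x2) alone gives x2 = True.
(¬x6) alone gives x6 = False.
(¬x4) alone gives x4 = False.
(x3) alone gives x3 = True.
Now (¬x3) is unsatisfied and unit — conflict.
That branch fails; take x7 = True instead.
(x1) alone gives x1 = True.
Now (¬x1) is unsatisfied and unit — conflict.
Either choice for x7 ends in contradiction.

UNSATISFIABLE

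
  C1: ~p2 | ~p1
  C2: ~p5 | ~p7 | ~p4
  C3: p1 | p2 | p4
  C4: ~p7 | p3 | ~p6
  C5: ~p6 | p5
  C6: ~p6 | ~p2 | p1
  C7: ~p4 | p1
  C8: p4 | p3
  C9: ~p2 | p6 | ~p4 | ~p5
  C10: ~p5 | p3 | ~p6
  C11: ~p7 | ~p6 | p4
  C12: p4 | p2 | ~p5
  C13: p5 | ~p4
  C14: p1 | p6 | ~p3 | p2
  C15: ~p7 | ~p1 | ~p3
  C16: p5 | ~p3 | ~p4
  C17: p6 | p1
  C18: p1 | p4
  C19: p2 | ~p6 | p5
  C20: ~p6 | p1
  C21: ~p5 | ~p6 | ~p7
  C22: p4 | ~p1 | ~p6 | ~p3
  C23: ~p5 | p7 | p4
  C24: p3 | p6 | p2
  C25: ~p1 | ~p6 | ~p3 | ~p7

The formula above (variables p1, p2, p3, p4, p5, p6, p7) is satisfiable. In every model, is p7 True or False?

Suppose p7 = 1.
Case p2 = 0:
Case p5 = 0:
The clause (~p6) is unit, so p6 = 0.
The clause (~p4) is unit, so p4 = 0.
The clause (p1) is unit, so p1 = 1.
The clause (p3) is unit, so p3 = 1.
But (~p3) is also a unit clause — contradiction.
So p5 must be the other value — set p5 = 1.
The clause (~p4) is unit, so p4 = 0.
But (p4) is also a unit clause — contradiction.
Either choice for p5 ends in contradiction.
So p2 must be the other value — set p2 = 1.
The clause (~p1) is unit, so p1 = 0.
The clause (~p6) is unit, so p6 = 0.
But (p6) is also a unit clause — contradiction.
Either choice for p2 ends in contradiction.
So every satisfying assignment has p7 = False.

False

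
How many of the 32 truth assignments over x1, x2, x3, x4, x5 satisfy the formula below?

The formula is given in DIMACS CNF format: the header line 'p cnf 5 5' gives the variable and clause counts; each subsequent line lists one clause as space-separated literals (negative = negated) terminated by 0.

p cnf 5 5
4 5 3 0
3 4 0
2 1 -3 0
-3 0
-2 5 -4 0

6

There are 2^5 = 32 truth assignments over (x1, x2, x3, x4, x5).
Split on x3. With x3 = True, the clauses containing x3 are satisfied and ¬x3 drops from the rest; 0 of the 2^4 = 16 assignments to the other variables satisfy what remains.
With x3 = False, by the same count on the reduced clause set, 6 assignments work.
(One model: x1=F, x2=F, x3=F, x4=T, x5=F.)
Total: 0 + 6 = 6.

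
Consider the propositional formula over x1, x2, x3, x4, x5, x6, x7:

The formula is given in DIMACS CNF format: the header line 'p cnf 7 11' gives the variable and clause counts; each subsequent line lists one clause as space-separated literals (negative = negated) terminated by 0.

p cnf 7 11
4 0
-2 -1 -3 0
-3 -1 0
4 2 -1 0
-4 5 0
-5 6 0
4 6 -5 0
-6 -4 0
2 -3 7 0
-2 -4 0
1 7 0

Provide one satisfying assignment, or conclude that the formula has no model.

The clause (x4) is unit, so x4 = True.
The clause (x5) is unit, so x5 = True.
The clause (x6) is unit, so x6 = True.
That conflicts with the unit clause (¬x6).

UNSATISFIABLE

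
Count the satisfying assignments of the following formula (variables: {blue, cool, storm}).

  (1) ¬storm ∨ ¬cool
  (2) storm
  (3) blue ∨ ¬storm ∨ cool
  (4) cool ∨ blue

There are 2^3 = 8 truth assignments over (blue, cool, storm).
Check each against the 4 clauses (columns in the order blue, cool, storm):
  F F F  ✗ fails (storm)
  F F T  ✗ fails (blue ∨ ¬storm ∨ cool)
  F T F  ✗ fails (storm)
  F T T  ✗ fails (¬storm ∨ ¬cool)
  T F F  ✗ fails (storm)
  T F T  ✓ satisfies all
  T T F  ✗ fails (storm)
  T T T  ✗ fails (¬storm ∨ ¬cool)
1 of the 8 rows is a model.

1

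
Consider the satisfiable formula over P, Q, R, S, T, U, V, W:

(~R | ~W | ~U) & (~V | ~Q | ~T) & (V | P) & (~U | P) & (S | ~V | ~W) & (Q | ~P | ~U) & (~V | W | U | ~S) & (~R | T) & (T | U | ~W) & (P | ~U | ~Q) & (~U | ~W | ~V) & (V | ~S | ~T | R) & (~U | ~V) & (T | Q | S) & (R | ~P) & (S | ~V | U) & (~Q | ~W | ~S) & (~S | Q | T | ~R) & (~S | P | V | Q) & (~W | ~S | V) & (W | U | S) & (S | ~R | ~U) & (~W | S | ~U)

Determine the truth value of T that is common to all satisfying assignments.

Suppose T = 0.
(~R) alone gives R = 0.
(~P) alone gives P = 0.
(V) alone gives V = 1.
(~U) alone gives U = 0.
(~W) alone gives W = 0.
(~S) alone gives S = 0.
But (S) is also a unit clause — contradiction.
So every satisfying assignment has T = True.

True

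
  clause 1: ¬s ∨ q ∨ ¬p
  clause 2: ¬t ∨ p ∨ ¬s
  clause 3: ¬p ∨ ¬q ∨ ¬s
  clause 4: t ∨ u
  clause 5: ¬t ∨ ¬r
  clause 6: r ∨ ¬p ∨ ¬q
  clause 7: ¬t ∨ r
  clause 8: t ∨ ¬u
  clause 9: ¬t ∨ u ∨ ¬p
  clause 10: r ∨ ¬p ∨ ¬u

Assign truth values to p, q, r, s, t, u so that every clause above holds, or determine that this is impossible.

Try t = True.
(¬r) alone gives r = False.
That conflicts with the unit clause (r).
Backtrack on t: now try t = False.
(u) alone gives u = True.
That conflicts with the unit clause (¬u).
Either choice for t ends in contradiction.

UNSATISFIABLE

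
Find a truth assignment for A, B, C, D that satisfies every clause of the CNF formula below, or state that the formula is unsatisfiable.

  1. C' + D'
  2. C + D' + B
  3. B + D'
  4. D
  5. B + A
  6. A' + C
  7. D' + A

UNSATISFIABLE

The clause (D) is unit, so D = 1.
The clause (C') is unit, so C = 0.
The clause (B) is unit, so B = 1.
The clause (A') is unit, so A = 0.
Now (A) is unsatisfied and unit — conflict.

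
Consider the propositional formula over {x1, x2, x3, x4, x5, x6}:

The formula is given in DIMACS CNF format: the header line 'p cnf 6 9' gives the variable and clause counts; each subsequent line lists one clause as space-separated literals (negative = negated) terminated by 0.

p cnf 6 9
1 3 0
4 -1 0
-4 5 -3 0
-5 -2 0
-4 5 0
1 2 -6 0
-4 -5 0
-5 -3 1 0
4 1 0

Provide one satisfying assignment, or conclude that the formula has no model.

UNSATISFIABLE

Case x1 = True:
Unit clause (x4) forces x4 = True.
Unit clause (x5) forces x5 = True.
But (¬x5) is also a unit clause — contradiction.
Backtrack on x1: now try x1 = False.
Unit clause (x3) forces x3 = True.
Unit clause (¬x5) forces x5 = False.
Unit clause (¬x4) forces x4 = False.
But (x4) is also a unit clause — contradiction.
Neither x1 = True nor x1 = False works.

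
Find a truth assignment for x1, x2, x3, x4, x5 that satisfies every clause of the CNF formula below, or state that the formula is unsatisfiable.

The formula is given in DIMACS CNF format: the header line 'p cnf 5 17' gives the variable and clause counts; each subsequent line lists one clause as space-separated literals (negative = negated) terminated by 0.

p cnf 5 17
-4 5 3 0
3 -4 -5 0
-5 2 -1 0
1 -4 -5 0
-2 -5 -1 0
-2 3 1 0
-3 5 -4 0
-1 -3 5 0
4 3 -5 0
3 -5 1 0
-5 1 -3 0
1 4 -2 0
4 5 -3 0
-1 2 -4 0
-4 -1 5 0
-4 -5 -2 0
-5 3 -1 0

Branch on x4: set x4 = False.
Branch on x3: set x3 = False.
The clause (¬x5) is unit, so x5 = False.
Branch on x2: set x2 = False.
Every clause is now satisfied; x1 is unconstrained.

x1=False,  x2=False,  x3=False,  x4=False,  x5=False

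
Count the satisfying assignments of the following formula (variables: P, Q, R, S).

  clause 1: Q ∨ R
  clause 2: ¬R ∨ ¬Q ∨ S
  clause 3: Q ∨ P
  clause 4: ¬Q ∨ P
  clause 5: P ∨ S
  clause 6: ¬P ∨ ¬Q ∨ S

4

There are 2^4 = 16 truth assignments over (P, Q, R, S).
Check each against the 6 clauses (columns in the order P, Q, R, S):
  F F F F  ✗ fails (Q ∨ R)
  F F F T  ✗ fails (Q ∨ R)
  F F T F  ✗ fails (Q ∨ P)
  F F T T  ✗ fails (Q ∨ P)
  F T F F  ✗ fails (¬Q ∨ P)
  F T F T  ✗ fails (¬Q ∨ P)
  F T T F  ✗ fails (¬R ∨ ¬Q ∨ S)
  F T T T  ✗ fails (¬Q ∨ P)
  T F F F  ✗ fails (Q ∨ R)
  T F F T  ✗ fails (Q ∨ R)
  T F T F  ✓ satisfies all
  T F T T  ✓ satisfies all
  T T F F  ✗ fails (¬P ∨ ¬Q ∨ S)
  T T F T  ✓ satisfies all
  T T T F  ✗ fails (¬R ∨ ¬Q ∨ S)
  T T T T  ✓ satisfies all
4 of the 16 rows are models.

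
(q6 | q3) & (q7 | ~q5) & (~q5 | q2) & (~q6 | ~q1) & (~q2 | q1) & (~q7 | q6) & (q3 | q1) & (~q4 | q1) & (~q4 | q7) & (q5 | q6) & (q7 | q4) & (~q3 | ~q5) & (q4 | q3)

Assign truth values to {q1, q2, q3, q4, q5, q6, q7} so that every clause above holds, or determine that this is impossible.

q1 ↦ 0, q2 ↦ 0, q3 ↦ 1, q4 ↦ 0, q5 ↦ 0, q6 ↦ 1, q7 ↦ 1

Branch on q6: set q6 = 1.
The clause (~q1) is unit, so q1 = 0.
The clause (~q2) is unit, so q2 = 0.
The clause (~q5) is unit, so q5 = 0.
The clause (q3) is unit, so q3 = 1.
The clause (~q4) is unit, so q4 = 0.
The clause (q7) is unit, so q7 = 1.
This assignment satisfies each clause.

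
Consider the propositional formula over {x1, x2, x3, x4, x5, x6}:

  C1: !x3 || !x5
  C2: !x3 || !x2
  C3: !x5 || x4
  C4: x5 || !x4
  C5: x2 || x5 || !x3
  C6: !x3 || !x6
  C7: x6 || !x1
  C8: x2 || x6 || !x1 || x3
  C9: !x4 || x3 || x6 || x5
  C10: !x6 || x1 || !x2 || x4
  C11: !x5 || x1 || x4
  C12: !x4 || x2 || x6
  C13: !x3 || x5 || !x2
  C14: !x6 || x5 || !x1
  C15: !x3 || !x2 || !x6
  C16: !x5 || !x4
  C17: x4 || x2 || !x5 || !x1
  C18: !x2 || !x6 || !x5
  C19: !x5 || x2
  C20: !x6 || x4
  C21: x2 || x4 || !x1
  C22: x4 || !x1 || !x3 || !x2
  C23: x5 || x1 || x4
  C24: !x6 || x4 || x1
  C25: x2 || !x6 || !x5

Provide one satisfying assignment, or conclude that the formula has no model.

UNSATISFIABLE

Branch on x3: set x3 = false.
Branch on x5: set x5 = false.
Unit clause (!x4) forces x4 = false.
Unit clause (!x6) forces x6 = false.
Unit clause (!x1) forces x1 = false.
But (x1) is also a unit clause — contradiction.
That branch fails; take x5 = true instead.
Unit clause (x4) forces x4 = true.
But (!x4) is also a unit clause — contradiction.
Either choice for x5 ends in contradiction.
That branch fails; take x3 = true instead.
Unit clause (!x5) forces x5 = false.
Unit clause (!x2) forces x2 = false.
But (x2) is also a unit clause — contradiction.
Either choice for x3 ends in contradiction.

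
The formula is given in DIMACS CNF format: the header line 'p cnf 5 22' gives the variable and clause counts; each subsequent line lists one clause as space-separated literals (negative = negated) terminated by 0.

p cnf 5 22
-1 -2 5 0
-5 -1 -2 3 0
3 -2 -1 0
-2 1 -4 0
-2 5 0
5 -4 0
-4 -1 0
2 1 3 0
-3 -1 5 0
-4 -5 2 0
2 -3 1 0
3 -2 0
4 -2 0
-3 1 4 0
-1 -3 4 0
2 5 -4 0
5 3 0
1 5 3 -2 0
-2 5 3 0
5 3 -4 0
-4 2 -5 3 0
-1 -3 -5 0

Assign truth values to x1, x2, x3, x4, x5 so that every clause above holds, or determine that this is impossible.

x1=True,  x2=False,  x3=False,  x4=False,  x5=True

Case x2 = False:
Case x5 = True:
Unit clause (¬x4) forces x4 = False.
Case x1 = True:
Unit clause (¬x3) forces x3 = False.
Every clause now holds.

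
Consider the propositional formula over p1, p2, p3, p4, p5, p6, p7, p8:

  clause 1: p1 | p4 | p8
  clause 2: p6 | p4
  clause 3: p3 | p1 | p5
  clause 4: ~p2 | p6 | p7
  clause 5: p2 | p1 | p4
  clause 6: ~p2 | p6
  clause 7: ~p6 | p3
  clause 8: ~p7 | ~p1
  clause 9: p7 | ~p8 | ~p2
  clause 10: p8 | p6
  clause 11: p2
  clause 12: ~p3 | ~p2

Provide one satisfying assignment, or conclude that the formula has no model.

UNSATISFIABLE

Unit clause (p2) forces p2 = 1.
Unit clause (p6) forces p6 = 1.
Unit clause (p3) forces p3 = 1.
That conflicts with the unit clause (~p3).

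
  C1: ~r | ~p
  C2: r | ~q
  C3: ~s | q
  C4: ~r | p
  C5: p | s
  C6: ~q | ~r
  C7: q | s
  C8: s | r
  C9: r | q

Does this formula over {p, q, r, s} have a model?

Branch on r: set r = 0.
From the singleton clause (~q), q = 0.
But (q) is also a unit clause — contradiction.
That branch fails; take r = 1 instead.
From the singleton clause (~p), p = 0.
But (p) is also a unit clause — contradiction.
Both values of r lead to a conflict.
No assignment satisfies every clause.

Unsatisfiable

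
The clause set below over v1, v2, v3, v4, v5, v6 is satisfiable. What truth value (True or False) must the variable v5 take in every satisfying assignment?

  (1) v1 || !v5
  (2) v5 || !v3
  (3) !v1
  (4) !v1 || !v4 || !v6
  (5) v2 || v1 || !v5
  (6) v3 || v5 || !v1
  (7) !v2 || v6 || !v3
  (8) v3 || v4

False

Suppose v5 = true.
(v1) alone gives v1 = true.
Now (!v1) is unsatisfied and unit — conflict.
So every satisfying assignment has v5 = False.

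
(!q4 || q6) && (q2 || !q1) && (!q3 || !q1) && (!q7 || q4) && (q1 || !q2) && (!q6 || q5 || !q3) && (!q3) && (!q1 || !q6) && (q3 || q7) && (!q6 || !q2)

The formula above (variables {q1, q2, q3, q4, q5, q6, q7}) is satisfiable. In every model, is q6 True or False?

True

Suppose q6 = false.
The clause (!q4) is unit, so q4 = false.
The clause (!q7) is unit, so q7 = false.
The clause (!q3) is unit, so q3 = false.
Now (q3) is unsatisfied and unit — conflict.
So every satisfying assignment has q6 = True.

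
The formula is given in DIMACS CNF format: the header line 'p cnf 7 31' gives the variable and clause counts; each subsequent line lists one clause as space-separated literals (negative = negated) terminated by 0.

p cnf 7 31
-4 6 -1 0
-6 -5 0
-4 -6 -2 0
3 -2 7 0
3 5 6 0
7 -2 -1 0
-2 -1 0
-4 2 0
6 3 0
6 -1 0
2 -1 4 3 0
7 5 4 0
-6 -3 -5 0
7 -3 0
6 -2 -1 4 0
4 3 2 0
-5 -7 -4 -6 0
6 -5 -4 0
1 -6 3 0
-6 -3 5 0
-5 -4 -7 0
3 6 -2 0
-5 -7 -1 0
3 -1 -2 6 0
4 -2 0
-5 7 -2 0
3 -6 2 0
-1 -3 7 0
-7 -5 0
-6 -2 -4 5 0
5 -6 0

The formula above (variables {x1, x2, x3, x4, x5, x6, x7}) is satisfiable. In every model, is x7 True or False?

Suppose x7 = False.
(¬x3) alone gives x3 = False.
(¬x2) alone gives x2 = False.
(¬x4) alone gives x4 = False.
But (x4) is also a unit clause — contradiction.
So every satisfying assignment has x7 = True.

True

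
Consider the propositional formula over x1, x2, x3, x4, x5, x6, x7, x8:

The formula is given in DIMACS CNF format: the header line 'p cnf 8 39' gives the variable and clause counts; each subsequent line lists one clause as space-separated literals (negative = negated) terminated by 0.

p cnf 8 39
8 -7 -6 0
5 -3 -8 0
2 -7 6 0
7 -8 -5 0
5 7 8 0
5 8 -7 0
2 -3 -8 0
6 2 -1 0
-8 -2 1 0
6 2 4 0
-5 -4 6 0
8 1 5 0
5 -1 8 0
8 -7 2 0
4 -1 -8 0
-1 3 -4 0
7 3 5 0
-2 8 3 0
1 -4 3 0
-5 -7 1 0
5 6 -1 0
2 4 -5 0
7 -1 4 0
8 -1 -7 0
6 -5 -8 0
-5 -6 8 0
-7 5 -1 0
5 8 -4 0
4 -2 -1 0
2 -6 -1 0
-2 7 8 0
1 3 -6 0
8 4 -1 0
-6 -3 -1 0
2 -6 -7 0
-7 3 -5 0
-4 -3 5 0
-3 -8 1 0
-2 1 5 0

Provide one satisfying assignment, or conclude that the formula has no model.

Branch on x8: set x8 = True.
Branch on x5: set x5 = True.
(x7) alone gives x7 = True.
(x1) alone gives x1 = True.
(x4) alone gives x4 = True.
(x6) alone gives x6 = True.
(x3) alone gives x3 = True.
Now (¬x3) is unsatisfied and unit — conflict.
That branch fails; take x5 = False instead.
(¬x3) alone gives x3 = False.
(x7) alone gives x7 = True.
(¬x1) alone gives x1 = False.
(¬x2) alone gives x2 = False.
(x6) alone gives x6 = True.
Now (¬x6) is unsatisfied and unit — conflict.
Both values of x5 lead to a conflict.
That branch fails; take x8 = False instead.
Branch on x7: set x7 = False.
(x5) alone gives x5 = True.
(¬x6) alone gives x6 = False.
(¬x4) alone gives x4 = False.
(x2) alone gives x2 = True.
Now (¬x2) is unsatisfied and unit — conflict.
That branch fails; take x7 = True instead.
(¬x6) alone gives x6 = False.
(x2) alone gives x2 = True.
(x5) alone gives x5 = True.
(¬x4) alone gives x4 = False.
(x3) alone gives x3 = True.
(x1) alone gives x1 = True.
Now (¬x1) is unsatisfied and unit — conflict.
Both values of x7 lead to a conflict.
Both values of x8 lead to a conflict.

UNSATISFIABLE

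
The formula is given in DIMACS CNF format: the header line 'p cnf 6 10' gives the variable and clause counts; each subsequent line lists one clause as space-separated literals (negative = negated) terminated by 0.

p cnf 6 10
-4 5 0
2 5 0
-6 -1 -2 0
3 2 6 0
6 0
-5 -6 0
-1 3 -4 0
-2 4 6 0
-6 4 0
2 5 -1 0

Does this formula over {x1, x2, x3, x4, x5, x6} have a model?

(x6) alone gives x6 = True.
(¬x5) alone gives x5 = False.
(¬x4) alone gives x4 = False.
Now (x4) is unsatisfied and unit — conflict.
No assignment satisfies every clause.

No, unsatisfiable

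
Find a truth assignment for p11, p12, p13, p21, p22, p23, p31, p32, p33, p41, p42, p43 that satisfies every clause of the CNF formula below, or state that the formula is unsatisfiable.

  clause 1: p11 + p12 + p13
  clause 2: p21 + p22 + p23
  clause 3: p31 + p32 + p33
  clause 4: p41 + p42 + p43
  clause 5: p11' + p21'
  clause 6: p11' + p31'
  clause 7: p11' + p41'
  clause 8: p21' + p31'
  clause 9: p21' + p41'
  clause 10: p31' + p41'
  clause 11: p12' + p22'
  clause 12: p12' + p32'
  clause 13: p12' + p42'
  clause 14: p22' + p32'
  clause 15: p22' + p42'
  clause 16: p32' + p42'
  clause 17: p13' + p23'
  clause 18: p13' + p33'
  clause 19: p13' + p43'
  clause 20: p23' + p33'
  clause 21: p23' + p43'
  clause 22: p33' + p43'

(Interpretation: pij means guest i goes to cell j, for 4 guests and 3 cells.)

Case p11 = 0:
Case p12 = 1:
The clause (p22') is unit, so p22 = 0.
The clause (p32') is unit, so p32 = 0.
The clause (p42') is unit, so p42 = 0.
Case p21 = 1:
The clause (p31') is unit, so p31 = 0.
The clause (p33) is unit, so p33 = 1.
The clause (p41') is unit, so p41 = 0.
The clause (p43) is unit, so p43 = 1.
Now (p43') is unsatisfied and unit — conflict.
Undo p21 and try p21 = 0.
The clause (p23) is unit, so p23 = 1.
The clause (p13') is unit, so p13 = 0.
The clause (p33') is unit, so p33 = 0.
The clause (p31) is unit, so p31 = 1.
The clause (p41') is unit, so p41 = 0.
The clause (p43) is unit, so p43 = 1.
Now (p43') is unsatisfied and unit — conflict.
Neither p21 = 1 nor p21 = 0 works.
Undo p12 and try p12 = 0.
The clause (p13) is unit, so p13 = 1.
The clause (p23') is unit, so p23 = 0.
The clause (p33') is unit, so p33 = 0.
The clause (p43') is unit, so p43 = 0.
Case p21 = 1:
The clause (p31') is unit, so p31 = 0.
The clause (p32) is unit, so p32 = 1.
The clause (p41') is unit, so p41 = 0.
The clause (p42) is unit, so p42 = 1.
Now (p42') is unsatisfied and unit — conflict.
Undo p21 and try p21 = 0.
The clause (p22) is unit, so p22 = 1.
The clause (p32') is unit, so p32 = 0.
The clause (p31) is unit, so p31 = 1.
The clause (p41') is unit, so p41 = 0.
The clause (p42) is unit, so p42 = 1.
Now (p42') is unsatisfied and unit — conflict.
Neither p21 = 1 nor p21 = 0 works.
Neither p12 = 1 nor p12 = 0 works.
Undo p11 and try p11 = 1.
The clause (p21') is unit, so p21 = 0.
The clause (p31') is unit, so p31 = 0.
The clause (p41') is unit, so p41 = 0.
Case p22 = 1:
The clause (p12') is unit, so p12 = 0.
The clause (p32') is unit, so p32 = 0.
The clause (p33) is unit, so p33 = 1.
The clause (p42') is unit, so p42 = 0.
The clause (p43) is unit, so p43 = 1.
Now (p43') is unsatisfied and unit — conflict.
Undo p22 and try p22 = 0.
The clause (p23) is unit, so p23 = 1.
The clause (p13') is unit, so p13 = 0.
The clause (p33') is unit, so p33 = 0.
The clause (p32) is unit, so p32 = 1.
The clause (p12') is unit, so p12 = 0.
The clause (p42') is unit, so p42 = 0.
The clause (p43) is unit, so p43 = 1.
Now (p43') is unsatisfied and unit — conflict.
Neither p22 = 1 nor p22 = 0 works.
Neither p11 = 1 nor p11 = 0 works.

UNSATISFIABLE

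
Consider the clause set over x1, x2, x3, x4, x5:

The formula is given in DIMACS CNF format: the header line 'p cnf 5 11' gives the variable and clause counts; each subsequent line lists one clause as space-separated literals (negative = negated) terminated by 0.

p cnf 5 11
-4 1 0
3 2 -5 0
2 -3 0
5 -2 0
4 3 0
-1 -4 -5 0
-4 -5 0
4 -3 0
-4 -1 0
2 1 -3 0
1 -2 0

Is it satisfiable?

No

Case x4 = False:
The clause (x3) is unit, so x3 = True.
Now (¬x3) is unsatisfied and unit — conflict.
Backtrack on x4: now try x4 = True.
The clause (x1) is unit, so x1 = True.
Now (¬x1) is unsatisfied and unit — conflict.
Both values of x4 lead to a conflict.
No assignment satisfies every clause.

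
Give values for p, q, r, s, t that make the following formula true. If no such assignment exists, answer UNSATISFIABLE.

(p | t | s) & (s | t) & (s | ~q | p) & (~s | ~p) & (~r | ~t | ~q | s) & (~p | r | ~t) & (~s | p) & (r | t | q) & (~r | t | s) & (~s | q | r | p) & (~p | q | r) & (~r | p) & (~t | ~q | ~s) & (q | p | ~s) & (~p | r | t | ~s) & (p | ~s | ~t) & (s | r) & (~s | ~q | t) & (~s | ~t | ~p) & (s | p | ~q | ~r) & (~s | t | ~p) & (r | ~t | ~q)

Case s = 0:
(t) alone gives t = 1.
(r) alone gives r = 1.
(~q) alone gives q = 0.
(p) alone gives p = 1.
This assignment satisfies each clause.

p ↦ 1, q ↦ 0, r ↦ 1, s ↦ 0, t ↦ 1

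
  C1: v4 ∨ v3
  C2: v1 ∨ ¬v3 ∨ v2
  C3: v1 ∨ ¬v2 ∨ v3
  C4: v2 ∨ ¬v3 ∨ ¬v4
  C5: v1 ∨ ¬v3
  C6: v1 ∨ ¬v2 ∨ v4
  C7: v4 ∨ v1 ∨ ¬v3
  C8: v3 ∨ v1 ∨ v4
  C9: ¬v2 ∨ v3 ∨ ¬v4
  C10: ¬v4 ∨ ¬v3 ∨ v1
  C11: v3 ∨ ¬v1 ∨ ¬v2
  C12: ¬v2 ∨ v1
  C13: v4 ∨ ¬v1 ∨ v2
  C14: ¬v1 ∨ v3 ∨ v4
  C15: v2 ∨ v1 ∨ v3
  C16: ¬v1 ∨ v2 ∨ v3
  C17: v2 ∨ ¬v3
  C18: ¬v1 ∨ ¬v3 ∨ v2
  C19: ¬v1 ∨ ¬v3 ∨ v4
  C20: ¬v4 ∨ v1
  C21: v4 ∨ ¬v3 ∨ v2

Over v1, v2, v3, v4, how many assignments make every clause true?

There are 2^4 = 16 truth assignments over (v1, v2, v3, v4).
Split on v1. With v1 = True, the clauses containing v1 are satisfied and ¬v1 drops from the rest; 1 of the 2^3 = 8 assignments to the other variables satisfy what remains.
With v1 = False, by the same count on the reduced clause set, 0 assignments work.
Total: 1 + 0 = 1.

1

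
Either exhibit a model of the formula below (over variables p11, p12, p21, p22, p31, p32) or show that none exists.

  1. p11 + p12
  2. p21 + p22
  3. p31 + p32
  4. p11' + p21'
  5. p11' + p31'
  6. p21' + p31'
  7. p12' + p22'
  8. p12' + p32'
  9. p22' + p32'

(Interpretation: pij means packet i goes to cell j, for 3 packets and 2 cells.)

Suppose p11 = 1.
From the singleton clause (p21'), p21 = 0.
From the singleton clause (p22), p22 = 1.
From the singleton clause (p31'), p31 = 0.
From the singleton clause (p32), p32 = 1.
That conflicts with the unit clause (p32').
Undo p11 and try p11 = 0.
From the singleton clause (p12), p12 = 1.
From the singleton clause (p22'), p22 = 0.
From the singleton clause (p21), p21 = 1.
From the singleton clause (p31'), p31 = 0.
From the singleton clause (p32), p32 = 1.
That conflicts with the unit clause (p32').
Neither p11 = 1 nor p11 = 0 works.

UNSATISFIABLE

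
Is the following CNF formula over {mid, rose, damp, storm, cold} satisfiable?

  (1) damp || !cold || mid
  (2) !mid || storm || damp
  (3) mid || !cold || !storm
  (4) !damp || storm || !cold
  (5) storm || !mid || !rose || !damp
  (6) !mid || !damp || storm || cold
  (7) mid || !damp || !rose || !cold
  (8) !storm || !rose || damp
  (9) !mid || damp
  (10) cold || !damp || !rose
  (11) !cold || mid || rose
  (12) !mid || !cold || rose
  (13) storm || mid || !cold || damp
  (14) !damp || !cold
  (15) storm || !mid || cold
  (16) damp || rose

Try mid = false.
Try damp = false.
From the singleton clause (!cold), cold = false.
From the singleton clause (rose), rose = true.
From the singleton clause (!storm), storm = false.
This assignment satisfies each clause.
A satisfying assignment: mid ↦ false; rose ↦ true; damp ↦ false; storm ↦ false; cold ↦ false.

Satisfiable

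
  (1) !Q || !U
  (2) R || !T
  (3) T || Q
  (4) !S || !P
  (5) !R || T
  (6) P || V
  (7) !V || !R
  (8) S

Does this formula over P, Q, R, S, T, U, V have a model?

(S) alone gives S = true.
(!P) alone gives P = false.
(V) alone gives V = true.
(!R) alone gives R = false.
(!T) alone gives T = false.
(Q) alone gives Q = true.
(!U) alone gives U = false.
This assignment satisfies each clause.
A satisfying assignment: P: false, Q: true, R: false, S: true, T: false, U: false, V: true.

Satisfiable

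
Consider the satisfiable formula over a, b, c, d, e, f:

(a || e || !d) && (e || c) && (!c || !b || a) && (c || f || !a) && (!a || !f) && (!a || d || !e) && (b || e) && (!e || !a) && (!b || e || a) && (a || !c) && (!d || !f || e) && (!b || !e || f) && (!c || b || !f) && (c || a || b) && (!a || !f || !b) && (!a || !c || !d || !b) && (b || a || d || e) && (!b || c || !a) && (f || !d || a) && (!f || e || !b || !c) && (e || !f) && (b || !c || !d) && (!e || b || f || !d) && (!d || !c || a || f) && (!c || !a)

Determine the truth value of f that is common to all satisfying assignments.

True

Suppose f = false.
Branch on e: set e = true.
The clause (!a) is unit, so a = false.
The clause (!c) is unit, so c = false.
The clause (!b) is unit, so b = false.
But (b) is also a unit clause — contradiction.
So e must be the other value — set e = false.
The clause (c) is unit, so c = true.
The clause (b) is unit, so b = true.
The clause (a) is unit, so a = true.
But (!a) is also a unit clause — contradiction.
Either choice for e ends in contradiction.
So every satisfying assignment has f = True.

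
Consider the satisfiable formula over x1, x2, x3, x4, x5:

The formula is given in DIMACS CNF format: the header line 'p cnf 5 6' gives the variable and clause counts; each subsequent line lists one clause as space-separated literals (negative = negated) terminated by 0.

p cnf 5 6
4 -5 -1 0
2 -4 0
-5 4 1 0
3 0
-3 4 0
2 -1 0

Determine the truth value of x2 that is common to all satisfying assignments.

True

Suppose x2 = False.
From the singleton clause (¬x4), x4 = False.
From the singleton clause (x3), x3 = True.
But (¬x3) is also a unit clause — contradiction.
So every satisfying assignment has x2 = True.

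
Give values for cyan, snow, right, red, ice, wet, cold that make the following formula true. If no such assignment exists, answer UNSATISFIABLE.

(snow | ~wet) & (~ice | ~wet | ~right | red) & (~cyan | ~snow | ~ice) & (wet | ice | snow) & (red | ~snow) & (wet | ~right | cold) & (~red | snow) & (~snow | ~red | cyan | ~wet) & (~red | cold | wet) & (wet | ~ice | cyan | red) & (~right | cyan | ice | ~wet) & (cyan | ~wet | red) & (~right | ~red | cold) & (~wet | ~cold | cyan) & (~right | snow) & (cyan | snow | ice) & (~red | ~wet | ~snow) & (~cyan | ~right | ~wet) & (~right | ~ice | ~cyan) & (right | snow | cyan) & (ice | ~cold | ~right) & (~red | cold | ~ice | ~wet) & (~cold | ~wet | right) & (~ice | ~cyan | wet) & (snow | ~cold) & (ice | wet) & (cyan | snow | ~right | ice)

Branch on snow: set snow = 1.
From the singleton clause (red), red = 1.
From the singleton clause (~wet), wet = 0.
From the singleton clause (cold), cold = 1.
From the singleton clause (ice), ice = 1.
From the singleton clause (~cyan), cyan = 0.
All clauses hold; right can take either value.

cyan=0, snow=1, right=0, red=1, ice=1, wet=0, cold=1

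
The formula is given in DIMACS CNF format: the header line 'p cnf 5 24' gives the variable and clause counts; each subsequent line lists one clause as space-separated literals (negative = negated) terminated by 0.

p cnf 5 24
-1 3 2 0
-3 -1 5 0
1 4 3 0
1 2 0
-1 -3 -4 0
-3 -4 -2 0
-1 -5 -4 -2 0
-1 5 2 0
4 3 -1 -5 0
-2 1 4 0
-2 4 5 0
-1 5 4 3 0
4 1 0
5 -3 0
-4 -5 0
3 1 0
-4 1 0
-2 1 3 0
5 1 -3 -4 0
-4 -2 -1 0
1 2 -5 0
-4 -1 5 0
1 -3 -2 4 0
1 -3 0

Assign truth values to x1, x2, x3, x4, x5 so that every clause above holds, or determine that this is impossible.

Branch on x1: set x1 = True.
Branch on x3: set x3 = True.
(x5) alone gives x5 = True.
(¬x4) alone gives x4 = False.
All clauses hold; x2 can take either value.

x1=True,  x2=True,  x3=True,  x4=False,  x5=True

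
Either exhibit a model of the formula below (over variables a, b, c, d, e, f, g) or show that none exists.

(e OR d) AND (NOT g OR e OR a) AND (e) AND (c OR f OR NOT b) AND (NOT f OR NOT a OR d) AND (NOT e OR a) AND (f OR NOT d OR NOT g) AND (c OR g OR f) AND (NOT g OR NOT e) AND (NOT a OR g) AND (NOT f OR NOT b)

UNSATISFIABLE

The clause (e) is unit, so e = true.
The clause (a) is unit, so a = true.
The clause (NOT g) is unit, so g = false.
That conflicts with the unit clause (g).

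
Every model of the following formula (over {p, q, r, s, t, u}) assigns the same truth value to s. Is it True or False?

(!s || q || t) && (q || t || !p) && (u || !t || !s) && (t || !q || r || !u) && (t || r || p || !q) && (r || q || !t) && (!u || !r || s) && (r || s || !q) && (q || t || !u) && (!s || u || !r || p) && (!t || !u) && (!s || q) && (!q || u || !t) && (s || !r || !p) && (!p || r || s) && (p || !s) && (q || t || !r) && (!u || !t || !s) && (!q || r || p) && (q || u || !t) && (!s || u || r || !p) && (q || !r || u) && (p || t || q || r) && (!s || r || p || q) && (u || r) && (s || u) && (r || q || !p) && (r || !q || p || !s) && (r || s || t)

True

Suppose s = false.
From the singleton clause (u), u = true.
From the singleton clause (!r), r = false.
From the singleton clause (!q), q = false.
From the singleton clause (!t), t = false.
But (t) is also a unit clause — contradiction.
So every satisfying assignment has s = True.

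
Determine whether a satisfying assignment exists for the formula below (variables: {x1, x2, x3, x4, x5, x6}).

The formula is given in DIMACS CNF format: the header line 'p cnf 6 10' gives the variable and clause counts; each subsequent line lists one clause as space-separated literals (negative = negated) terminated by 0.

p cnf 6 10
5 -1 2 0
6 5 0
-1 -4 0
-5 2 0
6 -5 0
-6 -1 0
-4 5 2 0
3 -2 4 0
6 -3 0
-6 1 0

Try x6 = True.
Unit clause (¬x1) forces x1 = False.
That conflicts with the unit clause (x1).
So x6 must be the other value — set x6 = False.
Unit clause (x5) forces x5 = True.
That conflicts with the unit clause (¬x5).
Both values of x6 lead to a conflict.
No assignment satisfies every clause.

Unsatisfiable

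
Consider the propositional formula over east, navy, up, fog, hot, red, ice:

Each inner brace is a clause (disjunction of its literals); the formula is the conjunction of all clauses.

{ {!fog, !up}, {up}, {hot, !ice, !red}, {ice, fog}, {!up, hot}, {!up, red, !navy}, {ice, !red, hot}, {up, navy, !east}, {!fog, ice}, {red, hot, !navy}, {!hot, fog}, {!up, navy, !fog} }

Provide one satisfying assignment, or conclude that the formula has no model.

(up) alone gives up = true.
(!fog) alone gives fog = false.
(ice) alone gives ice = true.
(hot) alone gives hot = true.
But (!hot) is also a unit clause — contradiction.

UNSATISFIABLE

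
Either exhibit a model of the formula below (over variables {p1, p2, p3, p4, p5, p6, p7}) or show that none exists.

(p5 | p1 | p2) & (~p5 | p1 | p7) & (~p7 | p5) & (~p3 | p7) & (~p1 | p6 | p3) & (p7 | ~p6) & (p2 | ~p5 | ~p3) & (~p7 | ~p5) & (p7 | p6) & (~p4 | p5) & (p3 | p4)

Case p7 = 0:
(~p3) alone gives p3 = 0.
(~p6) alone gives p6 = 0.
But (p6) is also a unit clause — contradiction.
That branch fails; take p7 = 1 instead.
(p5) alone gives p5 = 1.
But (~p5) is also a unit clause — contradiction.
Either choice for p7 ends in contradiction.

UNSATISFIABLE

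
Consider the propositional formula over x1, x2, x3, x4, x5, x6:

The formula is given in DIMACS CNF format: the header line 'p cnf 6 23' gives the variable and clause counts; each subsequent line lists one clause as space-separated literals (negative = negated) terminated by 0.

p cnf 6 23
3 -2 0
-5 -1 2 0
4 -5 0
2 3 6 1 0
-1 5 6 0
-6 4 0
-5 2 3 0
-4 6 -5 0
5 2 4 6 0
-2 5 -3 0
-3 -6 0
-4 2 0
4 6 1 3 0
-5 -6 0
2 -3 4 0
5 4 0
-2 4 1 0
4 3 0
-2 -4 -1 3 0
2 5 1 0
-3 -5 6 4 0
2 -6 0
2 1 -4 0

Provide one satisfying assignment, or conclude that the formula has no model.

UNSATISFIABLE

Suppose x3 = True.
Unit clause (¬x6) forces x6 = False.
Suppose x4 = True.
Unit clause (¬x5) forces x5 = False.
Unit clause (¬x1) forces x1 = False.
Unit clause (¬x2) forces x2 = False.
Now (x2) is unsatisfied and unit — conflict.
That branch fails; take x4 = False instead.
Unit clause (¬x5) forces x5 = False.
Now (x5) is unsatisfied and unit — conflict.
Either choice for x4 ends in contradiction.
That branch fails; take x3 = False instead.
Unit clause (¬x2) forces x2 = False.
Unit clause (¬x5) forces x5 = False.
Unit clause (¬x4) forces x4 = False.
Now (x4) is unsatisfied and unit — conflict.
Either choice for x3 ends in contradiction.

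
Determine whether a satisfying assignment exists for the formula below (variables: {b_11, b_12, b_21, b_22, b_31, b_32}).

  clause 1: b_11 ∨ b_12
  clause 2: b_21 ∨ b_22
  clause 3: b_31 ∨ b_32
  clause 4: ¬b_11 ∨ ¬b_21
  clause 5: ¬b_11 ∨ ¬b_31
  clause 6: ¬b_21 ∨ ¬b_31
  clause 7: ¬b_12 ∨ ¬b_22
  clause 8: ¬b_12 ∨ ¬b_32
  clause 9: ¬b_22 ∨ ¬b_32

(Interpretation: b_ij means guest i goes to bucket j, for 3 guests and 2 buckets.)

Try b_11 = True.
From the singleton clause (¬b_21), b_21 = False.
From the singleton clause (b_22), b_22 = True.
From the singleton clause (¬b_31), b_31 = False.
From the singleton clause (b_32), b_32 = True.
That conflicts with the unit clause (¬b_32).
Undo b_11 and try b_11 = False.
From the singleton clause (b_12), b_12 = True.
From the singleton clause (¬b_22), b_22 = False.
From the singleton clause (b_21), b_21 = True.
From the singleton clause (¬b_31), b_31 = False.
From the singleton clause (b_32), b_32 = True.
That conflicts with the unit clause (¬b_32).
Either choice for b_11 ends in contradiction.
No assignment satisfies every clause.

No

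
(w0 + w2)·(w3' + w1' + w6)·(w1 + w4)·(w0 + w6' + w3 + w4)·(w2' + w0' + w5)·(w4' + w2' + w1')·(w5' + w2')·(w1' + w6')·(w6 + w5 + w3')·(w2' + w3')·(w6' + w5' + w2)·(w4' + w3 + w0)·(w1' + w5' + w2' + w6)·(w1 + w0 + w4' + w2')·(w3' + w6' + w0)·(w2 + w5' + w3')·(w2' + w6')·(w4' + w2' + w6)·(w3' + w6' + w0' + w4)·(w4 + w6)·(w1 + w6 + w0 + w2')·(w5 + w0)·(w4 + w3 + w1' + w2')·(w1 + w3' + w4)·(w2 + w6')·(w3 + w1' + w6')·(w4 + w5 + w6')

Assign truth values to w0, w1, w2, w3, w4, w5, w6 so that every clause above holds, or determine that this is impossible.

w0=1; w1=1; w2=0; w3=0; w4=1; w5=0; w6=0

Case w0 = 1:
Case w1 = 1:
From the singleton clause (w6'), w6 = 0.
From the singleton clause (w3'), w3 = 0.
From the singleton clause (w4), w4 = 1.
From the singleton clause (w2'), w2 = 0.
Every clause is now satisfied; w5 is unconstrained.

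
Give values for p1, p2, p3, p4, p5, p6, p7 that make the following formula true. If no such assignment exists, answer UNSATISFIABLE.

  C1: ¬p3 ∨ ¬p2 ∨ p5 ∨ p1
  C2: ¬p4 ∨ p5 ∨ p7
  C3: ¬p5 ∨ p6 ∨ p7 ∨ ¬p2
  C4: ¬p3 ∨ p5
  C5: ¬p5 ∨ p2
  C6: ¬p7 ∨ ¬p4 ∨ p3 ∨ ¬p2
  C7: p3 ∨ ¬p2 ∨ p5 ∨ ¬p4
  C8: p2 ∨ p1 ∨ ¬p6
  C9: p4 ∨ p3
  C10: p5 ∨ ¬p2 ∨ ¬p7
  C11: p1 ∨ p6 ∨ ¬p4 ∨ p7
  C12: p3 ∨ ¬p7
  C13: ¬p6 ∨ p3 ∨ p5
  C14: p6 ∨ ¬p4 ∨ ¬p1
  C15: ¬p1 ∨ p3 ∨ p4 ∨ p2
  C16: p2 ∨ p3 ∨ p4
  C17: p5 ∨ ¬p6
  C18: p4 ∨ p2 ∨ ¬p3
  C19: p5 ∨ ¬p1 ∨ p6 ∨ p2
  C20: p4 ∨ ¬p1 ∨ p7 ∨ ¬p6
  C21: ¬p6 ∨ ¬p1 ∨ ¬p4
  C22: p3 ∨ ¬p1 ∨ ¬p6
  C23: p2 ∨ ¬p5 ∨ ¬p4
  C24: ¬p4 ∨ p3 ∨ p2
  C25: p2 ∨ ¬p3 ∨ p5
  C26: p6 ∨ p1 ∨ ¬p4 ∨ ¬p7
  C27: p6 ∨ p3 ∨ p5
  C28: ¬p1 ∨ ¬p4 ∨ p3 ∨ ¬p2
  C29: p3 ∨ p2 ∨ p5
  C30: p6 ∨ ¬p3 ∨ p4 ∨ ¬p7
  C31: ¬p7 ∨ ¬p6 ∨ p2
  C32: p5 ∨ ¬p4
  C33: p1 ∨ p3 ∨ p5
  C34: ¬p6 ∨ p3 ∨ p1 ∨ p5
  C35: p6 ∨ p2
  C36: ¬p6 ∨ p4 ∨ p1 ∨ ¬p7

p1: True, p2: True, p3: True, p4: False, p5: True, p6: True, p7: True

Try p3 = True.
From the singleton clause (p5), p5 = True.
From the singleton clause (p2), p2 = True.
Try p6 = True.
Try p1 = True.
From the singleton clause (¬p4), p4 = False.
From the singleton clause (p7), p7 = True.
All clauses are satisfied.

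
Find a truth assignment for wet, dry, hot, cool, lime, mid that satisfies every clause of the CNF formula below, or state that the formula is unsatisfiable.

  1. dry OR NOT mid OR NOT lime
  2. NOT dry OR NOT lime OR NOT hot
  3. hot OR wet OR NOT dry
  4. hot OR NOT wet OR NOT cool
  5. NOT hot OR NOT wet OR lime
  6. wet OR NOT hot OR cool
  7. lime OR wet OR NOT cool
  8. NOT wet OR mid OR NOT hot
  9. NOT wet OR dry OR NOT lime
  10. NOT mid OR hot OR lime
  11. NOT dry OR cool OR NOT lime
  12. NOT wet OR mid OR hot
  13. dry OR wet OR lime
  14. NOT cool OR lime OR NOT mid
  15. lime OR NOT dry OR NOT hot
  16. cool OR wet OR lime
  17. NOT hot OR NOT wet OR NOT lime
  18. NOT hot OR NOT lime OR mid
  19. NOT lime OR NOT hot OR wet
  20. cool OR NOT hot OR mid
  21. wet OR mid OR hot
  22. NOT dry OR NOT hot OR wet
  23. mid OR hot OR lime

UNSATISFIABLE

Suppose dry = true.
Suppose lime = false.
From the singleton clause (NOT hot), hot = false.
From the singleton clause (wet), wet = true.
From the singleton clause (NOT cool), cool = false.
From the singleton clause (NOT mid), mid = false.
But (mid) is also a unit clause — contradiction.
So lime must be the other value — set lime = true.
From the singleton clause (NOT hot), hot = false.
From the singleton clause (wet), wet = true.
From the singleton clause (NOT cool), cool = false.
But (cool) is also a unit clause — contradiction.
Either choice for lime ends in contradiction.
So dry must be the other value — set dry = false.
Suppose mid = false.
Suppose wet = false.
From the singleton clause (lime), lime = true.
From the singleton clause (NOT hot), hot = false.
But (hot) is also a unit clause — contradiction.
So wet must be the other value — set wet = true.
From the singleton clause (NOT hot), hot = false.
But (hot) is also a unit clause — contradiction.
Either choice for wet ends in contradiction.
So mid must be the other value — set mid = true.
From the singleton clause (NOT lime), lime = false.
From the singleton clause (hot), hot = true.
From the singleton clause (NOT wet), wet = false.
But (wet) is also a unit clause — contradiction.
Either choice for mid ends in contradiction.
Either choice for dry ends in contradiction.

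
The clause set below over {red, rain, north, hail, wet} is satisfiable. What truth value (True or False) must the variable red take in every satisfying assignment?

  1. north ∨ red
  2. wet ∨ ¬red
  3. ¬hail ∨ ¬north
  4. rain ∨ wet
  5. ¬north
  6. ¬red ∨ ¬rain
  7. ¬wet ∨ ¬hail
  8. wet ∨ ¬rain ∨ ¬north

Suppose red = False.
(north) alone gives north = True.
Now (¬north) is unsatisfied and unit — conflict.
So every satisfying assignment has red = True.

True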